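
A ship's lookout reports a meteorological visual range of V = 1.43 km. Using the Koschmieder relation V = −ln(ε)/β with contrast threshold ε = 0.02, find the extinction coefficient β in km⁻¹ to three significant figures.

2.74 km⁻¹

β = −ln(0.02) / V = 3.912 / 1.43 = 2.7357 km⁻¹.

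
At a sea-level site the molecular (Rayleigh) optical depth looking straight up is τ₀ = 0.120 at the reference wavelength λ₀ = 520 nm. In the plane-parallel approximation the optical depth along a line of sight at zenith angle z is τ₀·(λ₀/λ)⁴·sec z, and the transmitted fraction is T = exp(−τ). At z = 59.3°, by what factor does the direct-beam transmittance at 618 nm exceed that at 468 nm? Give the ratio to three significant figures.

1.27

Airmass: sec 59.3° = 1.9587.
τ(618 nm) = 0.120 × (520/618)⁴ × 1.9587 = 0.120 × 0.5013 × 1.9587 = 0.1178.
τ(468 nm) = 0.120 × (520/468)⁴ × 1.9587 = 0.120 × 1.5242 × 1.9587 = 0.3582.
T(618)/T(468) = exp(τ_B − τ_A) = exp(0.2404) = 1.2718.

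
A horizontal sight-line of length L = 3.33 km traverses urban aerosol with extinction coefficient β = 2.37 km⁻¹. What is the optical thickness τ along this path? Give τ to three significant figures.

τ = β·L = 2.37 × 3.33 = 7.8921.

7.89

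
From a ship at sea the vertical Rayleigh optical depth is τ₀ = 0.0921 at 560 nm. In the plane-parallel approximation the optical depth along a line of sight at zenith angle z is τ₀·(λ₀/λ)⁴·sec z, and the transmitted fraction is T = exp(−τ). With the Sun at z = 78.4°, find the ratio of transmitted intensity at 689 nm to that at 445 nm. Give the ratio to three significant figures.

Airmass: sec 78.4° = 4.9732.
τ(689 nm) = 0.0921 × (560/689)⁴ × 4.9732 = 0.0921 × 0.4364 × 4.9732 = 0.1999.
τ(445 nm) = 0.0921 × (560/445)⁴ × 4.9732 = 0.0921 × 2.5079 × 4.9732 = 1.1487.
T(689)/T(445) = exp(τ_B − τ_A) = exp(0.9488) = 2.5827.

2.58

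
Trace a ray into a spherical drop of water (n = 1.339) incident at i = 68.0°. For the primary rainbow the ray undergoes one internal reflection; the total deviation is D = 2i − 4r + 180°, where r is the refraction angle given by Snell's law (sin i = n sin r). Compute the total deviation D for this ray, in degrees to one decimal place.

sin r = sin 68.0° / 1.339 = 0.9272/1.339 = 0.6924; r = 43.82°.
D = 2·68.0° − 4·43.82° + 180° = 136.00° − 175.30° + 180° = 140.70°.

140.7°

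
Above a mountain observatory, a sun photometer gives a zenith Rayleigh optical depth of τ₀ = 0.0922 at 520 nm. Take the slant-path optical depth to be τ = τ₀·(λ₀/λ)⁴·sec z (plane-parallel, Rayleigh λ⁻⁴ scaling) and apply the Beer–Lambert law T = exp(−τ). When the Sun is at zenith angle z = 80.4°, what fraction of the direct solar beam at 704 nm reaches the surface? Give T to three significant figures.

sec 80.4° = 5.9963.
τ = 0.0922 × (520/704)⁴ × 5.9963 = 0.0922 × 0.2977 × 5.9963 = 0.1646.
T = exp(−0.1646) = 0.8483.

0.848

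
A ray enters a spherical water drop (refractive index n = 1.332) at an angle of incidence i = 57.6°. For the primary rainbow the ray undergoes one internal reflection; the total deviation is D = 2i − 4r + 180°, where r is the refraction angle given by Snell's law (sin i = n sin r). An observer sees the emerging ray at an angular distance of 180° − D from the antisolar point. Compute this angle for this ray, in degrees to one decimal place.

sin r = sin 57.6° / 1.332 = 0.8443/1.332 = 0.6339; r = 39.34°.
D = 2·57.6° − 4·39.34° + 180° = 115.20° − 157.35° + 180° = 137.85°.
Angle from antisolar point = 180° − D = 42.15°.

42.1°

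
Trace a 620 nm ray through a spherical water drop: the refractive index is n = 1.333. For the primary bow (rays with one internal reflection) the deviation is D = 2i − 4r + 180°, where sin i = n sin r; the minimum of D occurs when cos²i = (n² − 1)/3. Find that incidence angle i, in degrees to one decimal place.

cos²i = (1.333² − 1)/3 = (1.77689 − 1)/3 = 0.25896.
cos i = 0.50888, so i = 59.410°.

59.4°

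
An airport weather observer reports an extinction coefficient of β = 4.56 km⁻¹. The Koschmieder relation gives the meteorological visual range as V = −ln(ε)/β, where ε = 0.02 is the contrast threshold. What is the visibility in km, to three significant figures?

0.858 km

V = −ln(0.02) / 4.56 = 3.912 / 4.56 = 0.8579 km.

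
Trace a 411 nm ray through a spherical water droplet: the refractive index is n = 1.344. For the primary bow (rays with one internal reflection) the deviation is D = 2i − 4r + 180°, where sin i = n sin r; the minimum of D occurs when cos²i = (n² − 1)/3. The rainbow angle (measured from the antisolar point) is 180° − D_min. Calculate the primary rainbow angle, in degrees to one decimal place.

40.5°

cos²i = (1.80634 − 1)/3 = 0.26878; i = arccos(0.51844) = 58.772°.
sin r = sin 58.772°/1.344 = 0.63625; r = 39.512°.
D_min = 2·58.772° − 4·39.512° + 180° = 139.495°.
Rainbow angle = 180° − D_min = 40.505°.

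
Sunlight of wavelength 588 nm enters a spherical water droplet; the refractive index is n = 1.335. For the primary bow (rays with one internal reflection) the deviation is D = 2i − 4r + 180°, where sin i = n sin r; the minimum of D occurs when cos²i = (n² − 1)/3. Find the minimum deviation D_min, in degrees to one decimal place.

138.2°

cos²i = (1.78222 − 1)/3 = 0.26074; i = arccos(0.51063) = 59.294°.
sin r = sin 59.294°/1.335 = 0.64405; r = 40.094°.
D_min = 2·59.294° − 4·40.094° + 180° = 138.212°.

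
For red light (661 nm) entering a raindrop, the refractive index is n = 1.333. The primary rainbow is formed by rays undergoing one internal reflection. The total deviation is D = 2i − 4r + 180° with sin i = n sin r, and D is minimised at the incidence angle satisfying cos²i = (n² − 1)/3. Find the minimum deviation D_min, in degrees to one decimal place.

137.9°

cos²i = (1.77689 − 1)/3 = 0.25896; i = arccos(0.50888) = 59.410°.
sin r = sin 59.410°/1.333 = 0.64579; r = 40.225°.
D_min = 2·59.410° − 4·40.225° + 180° = 137.922°.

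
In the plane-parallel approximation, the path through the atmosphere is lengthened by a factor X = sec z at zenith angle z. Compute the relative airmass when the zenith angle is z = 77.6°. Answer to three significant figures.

X = sec z = 1/cos 77.6° = 1/0.2147 = 4.6569.

4.66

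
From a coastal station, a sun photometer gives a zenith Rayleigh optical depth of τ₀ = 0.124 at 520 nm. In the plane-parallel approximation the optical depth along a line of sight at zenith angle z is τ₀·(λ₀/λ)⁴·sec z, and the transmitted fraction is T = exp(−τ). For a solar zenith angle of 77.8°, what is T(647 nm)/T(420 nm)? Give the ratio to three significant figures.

Airmass: sec 77.8° = 4.7321.
τ(647 nm) = 0.124 × (520/647)⁴ × 4.7321 = 0.124 × 0.4172 × 4.7321 = 0.2448.
τ(420 nm) = 0.124 × (520/420)⁴ × 4.7321 = 0.124 × 2.3497 × 4.7321 = 1.3788.
T(647)/T(420) = exp(τ_B − τ_A) = exp(1.1339) = 3.1078.

3.11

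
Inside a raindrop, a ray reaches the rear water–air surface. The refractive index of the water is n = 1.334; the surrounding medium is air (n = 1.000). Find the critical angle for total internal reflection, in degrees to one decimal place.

sin θ_c = n_air / n = 1.000 / 1.334 = 0.7496.
θ_c = arcsin(0.7496) = 48.56°.

48.6°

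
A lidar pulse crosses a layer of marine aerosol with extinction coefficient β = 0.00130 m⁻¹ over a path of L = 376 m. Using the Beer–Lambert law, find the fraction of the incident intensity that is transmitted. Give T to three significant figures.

τ = β·L = 0.00130 × 376 = 0.4888.
T = exp(−0.4888) = 0.6134.

0.613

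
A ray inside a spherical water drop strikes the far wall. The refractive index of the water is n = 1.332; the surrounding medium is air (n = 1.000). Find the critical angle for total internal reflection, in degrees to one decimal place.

sin θ_c = n_air / n = 1.000 / 1.332 = 0.7508.
θ_c = arcsin(0.7508) = 48.66°.

48.7°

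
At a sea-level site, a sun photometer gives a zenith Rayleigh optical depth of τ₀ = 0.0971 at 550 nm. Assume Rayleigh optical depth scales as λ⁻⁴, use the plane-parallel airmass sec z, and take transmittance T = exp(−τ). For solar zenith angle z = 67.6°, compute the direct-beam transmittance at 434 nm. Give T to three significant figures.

sec 67.6° = 2.6242.
τ = 0.0971 × (550/434)⁴ × 2.6242 = 0.0971 × 2.5792 × 2.6242 = 0.6572.
T = exp(−0.6572) = 0.5183.

0.518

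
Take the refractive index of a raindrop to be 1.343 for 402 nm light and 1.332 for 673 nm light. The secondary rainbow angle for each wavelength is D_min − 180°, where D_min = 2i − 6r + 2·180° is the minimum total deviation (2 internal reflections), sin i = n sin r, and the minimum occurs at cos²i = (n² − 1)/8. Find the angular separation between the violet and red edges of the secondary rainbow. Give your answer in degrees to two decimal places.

2.85°

At 402 nm (n = 1.343): cos²i = 0.10046 → i = 71.522°, r = 44.928°, D_min = 233.478°, rainbow angle = 53.478°.
At 673 nm (n = 1.332): cos²i = 0.09678 → i = 71.875°, r = 45.520°, D_min = 230.628°, rainbow angle = 50.628°.
Angular width = |53.478° − 50.628°| = 2.849°.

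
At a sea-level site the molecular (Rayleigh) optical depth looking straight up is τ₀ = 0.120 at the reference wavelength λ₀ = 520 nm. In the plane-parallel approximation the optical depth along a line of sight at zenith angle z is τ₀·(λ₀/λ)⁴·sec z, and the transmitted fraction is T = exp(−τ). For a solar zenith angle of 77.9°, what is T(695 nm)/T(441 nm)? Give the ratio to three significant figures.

Airmass: sec 77.9° = 4.7706.
τ(695 nm) = 0.120 × (520/695)⁴ × 4.7706 = 0.120 × 0.3134 × 4.7706 = 0.1794.
τ(441 nm) = 0.120 × (520/441)⁴ × 4.7706 = 0.120 × 1.9331 × 4.7706 = 1.1067.
T(695)/T(441) = exp(τ_B − τ_A) = exp(0.9272) = 2.5275.

2.53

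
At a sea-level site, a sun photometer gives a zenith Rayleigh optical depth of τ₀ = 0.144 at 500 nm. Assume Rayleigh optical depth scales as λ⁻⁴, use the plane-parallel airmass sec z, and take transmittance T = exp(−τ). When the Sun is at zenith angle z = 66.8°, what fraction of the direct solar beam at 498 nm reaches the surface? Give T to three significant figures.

0.690

sec 66.8° = 2.5384.
τ = 0.144 × (500/498)⁴ × 2.5384 = 0.144 × 1.0162 × 2.5384 = 0.3714.
T = exp(−0.3714) = 0.6897.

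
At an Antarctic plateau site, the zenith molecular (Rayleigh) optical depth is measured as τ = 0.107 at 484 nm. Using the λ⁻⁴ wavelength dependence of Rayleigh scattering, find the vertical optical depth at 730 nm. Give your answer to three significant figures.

0.0207

τ(730 nm) = τ(484 nm) × (484/730)⁴ = 0.107 × (0.6630)⁴ = 0.107 × 0.1932 = 0.0207.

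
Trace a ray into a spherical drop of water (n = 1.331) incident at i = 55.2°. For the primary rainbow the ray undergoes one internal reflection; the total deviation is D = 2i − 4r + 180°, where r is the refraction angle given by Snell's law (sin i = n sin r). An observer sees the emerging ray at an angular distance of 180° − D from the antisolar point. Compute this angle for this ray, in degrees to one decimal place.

sin r = sin 55.2° / 1.331 = 0.8211/1.331 = 0.6169; r = 38.09°.
D = 2·55.2° − 4·38.09° + 180° = 110.40° − 152.37° + 180° = 138.03°.
Angle from antisolar point = 180° − D = 41.97°.

42.0°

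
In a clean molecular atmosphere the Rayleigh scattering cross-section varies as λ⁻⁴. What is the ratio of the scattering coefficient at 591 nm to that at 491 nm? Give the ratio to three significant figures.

0.476

Rayleigh scattering ∝ λ⁻⁴, so the ratio of coefficients is the inverse fourth power of the wavelength ratio.
σ(591)/σ(491) = (491/591)⁴ = (0.8308)⁴ = 0.4764.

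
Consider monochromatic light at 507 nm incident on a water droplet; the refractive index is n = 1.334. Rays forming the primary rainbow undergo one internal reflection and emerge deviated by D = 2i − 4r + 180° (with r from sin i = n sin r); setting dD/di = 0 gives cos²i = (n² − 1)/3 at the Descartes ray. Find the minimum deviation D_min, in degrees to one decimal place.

138.1°

cos²i = (1.77956 − 1)/3 = 0.25985; i = arccos(0.50976) = 59.352°.
sin r = sin 59.352°/1.334 = 0.64492; r = 40.159°.
D_min = 2·59.352° − 4·40.159° + 180° = 138.067°.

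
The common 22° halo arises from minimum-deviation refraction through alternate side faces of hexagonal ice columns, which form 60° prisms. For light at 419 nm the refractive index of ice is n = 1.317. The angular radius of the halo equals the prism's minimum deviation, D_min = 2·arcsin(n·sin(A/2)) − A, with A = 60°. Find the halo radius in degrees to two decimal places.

n·sin(A/2) = 1.317 × sin 30° = 1.317 × 0.5000 = 0.6585.
D_min = 2·arcsin(0.6585) − 60° = 2 × 41.186° − 60° = 22.371°.

22.37°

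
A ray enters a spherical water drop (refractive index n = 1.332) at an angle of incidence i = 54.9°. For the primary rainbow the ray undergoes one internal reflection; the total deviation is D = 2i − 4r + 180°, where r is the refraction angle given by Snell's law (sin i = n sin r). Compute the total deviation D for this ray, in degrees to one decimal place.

sin r = sin 54.9° / 1.332 = 0.8181/1.332 = 0.6142; r = 37.90°.
D = 2·54.9° − 4·37.90° + 180° = 109.80° − 151.58° + 180° = 138.22°.

138.2°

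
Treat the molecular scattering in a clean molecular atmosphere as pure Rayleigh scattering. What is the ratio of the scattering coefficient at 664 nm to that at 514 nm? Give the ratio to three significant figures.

Rayleigh scattering ∝ λ⁻⁴, so the ratio of coefficients is the inverse fourth power of the wavelength ratio.
σ(664)/σ(514) = (514/664)⁴ = (0.7741)⁴ = 0.3591.

0.359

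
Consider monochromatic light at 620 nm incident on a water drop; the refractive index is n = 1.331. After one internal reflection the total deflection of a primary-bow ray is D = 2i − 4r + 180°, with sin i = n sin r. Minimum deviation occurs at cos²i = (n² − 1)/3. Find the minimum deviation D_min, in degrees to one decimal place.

137.6°

cos²i = (1.77156 − 1)/3 = 0.25719; i = arccos(0.50714) = 59.527°.
sin r = sin 59.527°/1.331 = 0.64753; r = 40.356°.
D_min = 2·59.527° − 4·40.356° + 180° = 137.630°.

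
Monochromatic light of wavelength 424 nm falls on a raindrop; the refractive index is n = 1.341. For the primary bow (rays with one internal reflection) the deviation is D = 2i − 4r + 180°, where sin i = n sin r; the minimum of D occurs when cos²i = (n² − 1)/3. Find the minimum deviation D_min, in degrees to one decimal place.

139.1°

cos²i = (1.79828 − 1)/3 = 0.26609; i = arccos(0.51584) = 58.946°.
sin r = sin 58.946°/1.341 = 0.63884; r = 39.705°.
D_min = 2·58.946° − 4·39.705° + 180° = 139.071°.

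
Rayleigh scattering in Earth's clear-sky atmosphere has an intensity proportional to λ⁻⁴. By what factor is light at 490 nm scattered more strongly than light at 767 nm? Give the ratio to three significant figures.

Rayleigh scattering ∝ λ⁻⁴, so the ratio of coefficients is the inverse fourth power of the wavelength ratio.
σ(490)/σ(767) = (767/490)⁴ = (1.5653)⁴ = 6.003.

6.00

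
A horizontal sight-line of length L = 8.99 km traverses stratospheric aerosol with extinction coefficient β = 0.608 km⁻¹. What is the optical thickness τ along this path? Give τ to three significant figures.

τ = β·L = 0.608 × 8.99 = 5.4659.

5.47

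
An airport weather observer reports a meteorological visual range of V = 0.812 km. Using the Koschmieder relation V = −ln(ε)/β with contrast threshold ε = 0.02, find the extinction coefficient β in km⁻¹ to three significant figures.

4.82 km⁻¹

β = −ln(0.02) / V = 3.912 / 0.812 = 4.8178 km⁻¹.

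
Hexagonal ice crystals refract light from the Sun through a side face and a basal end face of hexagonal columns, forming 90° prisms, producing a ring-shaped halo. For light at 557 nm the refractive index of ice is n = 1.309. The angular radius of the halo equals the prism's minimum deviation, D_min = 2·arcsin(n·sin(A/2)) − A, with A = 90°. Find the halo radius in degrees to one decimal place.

n·sin(A/2) = 1.309 × sin 45° = 1.309 × 0.7071 = 0.9256.
D_min = 2·arcsin(0.9256) − 90° = 2 × 67.759° − 90° = 45.519°.

45.5°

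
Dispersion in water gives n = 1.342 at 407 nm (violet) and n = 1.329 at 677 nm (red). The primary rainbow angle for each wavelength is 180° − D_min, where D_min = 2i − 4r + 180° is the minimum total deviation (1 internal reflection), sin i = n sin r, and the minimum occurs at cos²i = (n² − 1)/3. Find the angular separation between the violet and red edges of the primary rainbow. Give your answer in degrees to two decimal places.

At 407 nm (n = 1.342): cos²i = 0.26699 → i = 58.888°, r = 39.641°, D_min = 139.213°, rainbow angle = 40.787°.
At 677 nm (n = 1.329): cos²i = 0.25541 → i = 59.643°, r = 40.487°, D_min = 137.337°, rainbow angle = 42.663°.
Angular width = |40.787° − 42.663°| = 1.876°.

1.88°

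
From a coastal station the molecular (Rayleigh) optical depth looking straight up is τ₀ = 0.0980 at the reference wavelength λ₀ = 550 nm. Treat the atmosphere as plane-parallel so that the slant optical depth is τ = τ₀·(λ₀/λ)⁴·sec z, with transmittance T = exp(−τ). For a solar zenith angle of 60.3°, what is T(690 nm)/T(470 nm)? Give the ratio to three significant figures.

1.34

Airmass: sec 60.3° = 2.0183.
τ(690 nm) = 0.0980 × (550/690)⁴ × 2.0183 = 0.0980 × 0.4037 × 2.0183 = 0.0798.
τ(470 nm) = 0.0980 × (550/470)⁴ × 2.0183 = 0.0980 × 1.8753 × 2.0183 = 0.3709.
T(690)/T(470) = exp(τ_B − τ_A) = exp(0.2911) = 1.3379.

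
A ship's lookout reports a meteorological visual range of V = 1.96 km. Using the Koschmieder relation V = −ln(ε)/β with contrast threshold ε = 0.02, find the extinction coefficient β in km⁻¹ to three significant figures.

2.00 km⁻¹

β = −ln(0.02) / V = 3.912 / 1.96 = 1.9959 km⁻¹.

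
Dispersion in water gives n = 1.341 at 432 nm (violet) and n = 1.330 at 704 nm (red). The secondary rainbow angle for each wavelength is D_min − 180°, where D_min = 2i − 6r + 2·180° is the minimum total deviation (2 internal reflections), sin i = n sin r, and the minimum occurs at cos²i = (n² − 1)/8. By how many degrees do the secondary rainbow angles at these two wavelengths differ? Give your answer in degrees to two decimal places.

2.86°

At 432 nm (n = 1.341): cos²i = 0.09979 → i = 71.586°, r = 45.034°, D_min = 232.966°, rainbow angle = 52.966°.
At 704 nm (n = 1.330): cos²i = 0.09611 → i = 71.940°, r = 45.630°, D_min = 230.101°, rainbow angle = 50.101°.
Angular width = |52.966° − 50.101°| = 2.865°.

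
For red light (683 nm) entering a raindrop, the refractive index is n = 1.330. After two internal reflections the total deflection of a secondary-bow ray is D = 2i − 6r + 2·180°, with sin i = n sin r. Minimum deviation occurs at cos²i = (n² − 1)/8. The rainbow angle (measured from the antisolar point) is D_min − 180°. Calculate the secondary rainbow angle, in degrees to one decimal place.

50.1°

cos²i = (1.76890 − 1)/8 = 0.09611; i = arccos(0.31002) = 71.940°.
sin r = sin 71.940°/1.330 = 0.71483; r = 45.630°.
D_min = 2·71.940° − 6·45.630° + 360° = 230.101°.
Rainbow angle = D_min − 180° = 50.101°.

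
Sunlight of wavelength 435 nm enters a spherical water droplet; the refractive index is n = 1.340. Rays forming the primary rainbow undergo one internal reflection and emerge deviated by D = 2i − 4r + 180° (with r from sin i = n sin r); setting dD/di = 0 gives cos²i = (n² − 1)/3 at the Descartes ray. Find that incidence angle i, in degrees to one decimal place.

59.0°

cos²i = (1.340² − 1)/3 = (1.79560 − 1)/3 = 0.26520.
cos i = 0.51498, so i = 59.004°.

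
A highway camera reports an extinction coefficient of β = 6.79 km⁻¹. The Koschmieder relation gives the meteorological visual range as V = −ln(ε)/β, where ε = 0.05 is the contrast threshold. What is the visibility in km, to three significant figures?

V = −ln(0.05) / 6.79 = 2.996 / 6.79 = 0.4412 km.

0.441 km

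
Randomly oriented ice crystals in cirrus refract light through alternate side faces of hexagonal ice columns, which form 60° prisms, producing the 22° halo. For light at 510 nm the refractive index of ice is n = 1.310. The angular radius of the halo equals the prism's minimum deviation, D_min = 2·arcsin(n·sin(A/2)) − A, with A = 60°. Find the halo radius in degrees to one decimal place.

21.8°

n·sin(A/2) = 1.310 × sin 30° = 1.310 × 0.5000 = 0.6550.
D_min = 2·arcsin(0.6550) − 60° = 2 × 40.920° − 60° = 21.839°.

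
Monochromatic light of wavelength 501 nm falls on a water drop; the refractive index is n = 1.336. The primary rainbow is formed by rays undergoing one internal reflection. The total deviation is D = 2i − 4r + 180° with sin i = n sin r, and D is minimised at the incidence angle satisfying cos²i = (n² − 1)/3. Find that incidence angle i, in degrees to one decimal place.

cos²i = (1.336² − 1)/3 = (1.78490 − 1)/3 = 0.26163.
cos i = 0.51150, so i = 59.236°.

59.2°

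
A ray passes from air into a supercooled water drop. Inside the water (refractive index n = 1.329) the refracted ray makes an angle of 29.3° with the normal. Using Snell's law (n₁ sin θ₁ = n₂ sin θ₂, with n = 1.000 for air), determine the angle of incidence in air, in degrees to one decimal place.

Snell: sin θ_i = n · sin θ_r = 1.329 × sin 29.3° = 1.329 × 0.4894 = 0.6504.
θ_i = arcsin(0.6504) = 40.57°.

40.6°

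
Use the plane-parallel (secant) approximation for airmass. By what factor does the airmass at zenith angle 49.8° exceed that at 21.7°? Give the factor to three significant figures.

X(49.8°)/X(21.7°) = sec 49.8° / sec 21.7° = cos 21.7° / cos 49.8° = 0.9291/0.6455 = 1.4395.

1.44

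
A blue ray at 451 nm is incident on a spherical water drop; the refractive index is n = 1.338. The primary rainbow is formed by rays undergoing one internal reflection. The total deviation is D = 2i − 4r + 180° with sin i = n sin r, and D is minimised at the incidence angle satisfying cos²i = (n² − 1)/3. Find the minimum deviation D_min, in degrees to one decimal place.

138.6°

cos²i = (1.79024 − 1)/3 = 0.26341; i = arccos(0.51324) = 59.120°.
sin r = sin 59.120°/1.338 = 0.64144; r = 39.899°.
D_min = 2·59.120° − 4·39.899° + 180° = 138.643°.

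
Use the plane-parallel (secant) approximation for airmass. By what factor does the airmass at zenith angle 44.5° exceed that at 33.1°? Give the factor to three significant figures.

1.17

X(44.5°)/X(33.1°) = sec 44.5° / sec 33.1° = cos 33.1° / cos 44.5° = 0.8377/0.7133 = 1.1745.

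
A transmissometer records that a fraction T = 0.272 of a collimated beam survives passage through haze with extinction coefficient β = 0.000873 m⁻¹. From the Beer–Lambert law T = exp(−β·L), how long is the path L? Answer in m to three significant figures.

Beer–Lambert: T = exp(−βL) ⇒ L = −ln(T)/β = −ln(0.272)/0.000873 = 1.3020/0.000873 = 1491 m.

1490 m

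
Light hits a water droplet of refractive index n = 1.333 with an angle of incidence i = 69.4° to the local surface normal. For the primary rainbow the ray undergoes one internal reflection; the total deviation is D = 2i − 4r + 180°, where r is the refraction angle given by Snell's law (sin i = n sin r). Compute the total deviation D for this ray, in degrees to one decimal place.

140.4°

sin r = sin 69.4° / 1.333 = 0.9361/1.333 = 0.7022; r = 44.61°.
D = 2·69.4° − 4·44.61° + 180° = 138.80° − 178.42° + 180° = 140.38°.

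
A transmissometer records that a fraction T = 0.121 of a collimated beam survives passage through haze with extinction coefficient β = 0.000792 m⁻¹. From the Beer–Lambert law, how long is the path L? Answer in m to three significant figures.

Beer–Lambert: T = exp(−βL) ⇒ L = −ln(T)/β = −ln(0.121)/0.000792 = 2.1120/0.000792 = 2667 m.

2670 m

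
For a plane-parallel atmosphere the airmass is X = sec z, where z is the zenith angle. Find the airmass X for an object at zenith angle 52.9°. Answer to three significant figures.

1.66

X = sec z = 1/cos 52.9° = 1/0.6032 = 1.6578.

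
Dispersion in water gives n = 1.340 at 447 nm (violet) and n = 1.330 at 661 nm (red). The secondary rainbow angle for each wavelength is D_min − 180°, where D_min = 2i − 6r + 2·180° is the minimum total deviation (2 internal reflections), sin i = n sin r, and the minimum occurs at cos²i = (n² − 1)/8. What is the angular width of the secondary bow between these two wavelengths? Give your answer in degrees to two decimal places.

At 447 nm (n = 1.340): cos²i = 0.09945 → i = 71.618°, r = 45.088°, D_min = 232.709°, rainbow angle = 52.709°.
At 661 nm (n = 1.330): cos²i = 0.09611 → i = 71.940°, r = 45.630°, D_min = 230.101°, rainbow angle = 50.101°.
Angular width = |52.709° − 50.101°| = 2.608°.

2.61°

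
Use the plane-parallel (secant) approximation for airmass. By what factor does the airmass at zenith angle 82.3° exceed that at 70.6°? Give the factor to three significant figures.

2.48

X(82.3°)/X(70.6°) = sec 82.3° / sec 70.6° = cos 70.6° / cos 82.3° = 0.3322/0.1340 = 2.4791.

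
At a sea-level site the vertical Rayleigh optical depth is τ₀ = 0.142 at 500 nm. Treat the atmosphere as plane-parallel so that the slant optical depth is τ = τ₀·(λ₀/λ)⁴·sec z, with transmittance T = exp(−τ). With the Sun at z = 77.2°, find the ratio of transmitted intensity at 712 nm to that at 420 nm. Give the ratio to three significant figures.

Airmass: sec 77.2° = 4.5137.
τ(712 nm) = 0.142 × (500/712)⁴ × 4.5137 = 0.142 × 0.2432 × 4.5137 = 0.1559.
τ(420 nm) = 0.142 × (500/420)⁴ × 4.5137 = 0.142 × 2.0086 × 4.5137 = 1.2874.
T(712)/T(420) = exp(τ_B − τ_A) = exp(1.1315) = 3.1003.

3.10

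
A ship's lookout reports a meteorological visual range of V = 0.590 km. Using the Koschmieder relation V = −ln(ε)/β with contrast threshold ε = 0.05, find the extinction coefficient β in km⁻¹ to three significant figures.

β = −ln(0.05) / V = 2.996 / 0.590 = 5.0775 km⁻¹.

5.08 km⁻¹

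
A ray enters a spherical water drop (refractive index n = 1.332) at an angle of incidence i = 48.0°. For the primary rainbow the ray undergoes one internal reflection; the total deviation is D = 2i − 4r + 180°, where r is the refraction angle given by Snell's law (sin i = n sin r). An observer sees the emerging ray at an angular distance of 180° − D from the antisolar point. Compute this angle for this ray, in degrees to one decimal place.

sin r = sin 48.0° / 1.332 = 0.7431/1.332 = 0.5579; r = 33.91°.
D = 2·48.0° − 4·33.91° + 180° = 96.00° − 135.65° + 180° = 140.35°.
Angle from antisolar point = 180° − D = 39.65°.

39.6°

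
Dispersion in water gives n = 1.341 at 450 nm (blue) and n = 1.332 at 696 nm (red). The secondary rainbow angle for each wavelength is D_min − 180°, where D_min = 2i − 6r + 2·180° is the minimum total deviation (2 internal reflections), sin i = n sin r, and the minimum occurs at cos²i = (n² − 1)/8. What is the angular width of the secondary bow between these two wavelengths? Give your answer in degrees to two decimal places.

2.34°

At 450 nm (n = 1.341): cos²i = 0.09979 → i = 71.586°, r = 45.034°, D_min = 232.966°, rainbow angle = 52.966°.
At 696 nm (n = 1.332): cos²i = 0.09678 → i = 71.875°, r = 45.520°, D_min = 230.628°, rainbow angle = 50.628°.
Angular width = |52.966° − 50.628°| = 2.337°.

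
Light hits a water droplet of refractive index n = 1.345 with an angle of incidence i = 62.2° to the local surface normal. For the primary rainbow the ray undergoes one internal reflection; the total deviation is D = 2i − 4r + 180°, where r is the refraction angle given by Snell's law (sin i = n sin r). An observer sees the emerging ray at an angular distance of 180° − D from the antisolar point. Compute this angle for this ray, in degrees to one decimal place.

sin r = sin 62.2° / 1.345 = 0.8846/1.345 = 0.6577; r = 41.12°.
D = 2·62.2° − 4·41.12° + 180° = 124.40° − 164.49° + 180° = 139.91°.
Angle from antisolar point = 180° − D = 40.09°.

40.1°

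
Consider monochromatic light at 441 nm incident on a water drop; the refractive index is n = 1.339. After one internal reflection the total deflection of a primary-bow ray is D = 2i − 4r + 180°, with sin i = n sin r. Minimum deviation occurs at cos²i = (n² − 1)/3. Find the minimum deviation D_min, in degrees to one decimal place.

cos²i = (1.79292 − 1)/3 = 0.26431; i = arccos(0.51411) = 59.062°.
sin r = sin 59.062°/1.339 = 0.64057; r = 39.834°.
D_min = 2·59.062° − 4·39.834° + 180° = 138.786°.

138.8°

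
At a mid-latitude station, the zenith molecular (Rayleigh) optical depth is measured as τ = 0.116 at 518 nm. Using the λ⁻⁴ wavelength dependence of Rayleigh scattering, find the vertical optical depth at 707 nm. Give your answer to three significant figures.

τ(707 nm) = τ(518 nm) × (518/707)⁴ = 0.116 × (0.7327)⁴ = 0.116 × 0.2882 = 0.0334.

0.0334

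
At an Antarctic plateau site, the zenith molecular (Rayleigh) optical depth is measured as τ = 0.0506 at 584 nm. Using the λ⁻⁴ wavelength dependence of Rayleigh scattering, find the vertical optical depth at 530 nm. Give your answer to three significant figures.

0.0746

τ(530 nm) = τ(584 nm) × (584/530)⁴ = 0.0506 × (1.1019)⁴ = 0.0506 × 1.4742 = 0.0746.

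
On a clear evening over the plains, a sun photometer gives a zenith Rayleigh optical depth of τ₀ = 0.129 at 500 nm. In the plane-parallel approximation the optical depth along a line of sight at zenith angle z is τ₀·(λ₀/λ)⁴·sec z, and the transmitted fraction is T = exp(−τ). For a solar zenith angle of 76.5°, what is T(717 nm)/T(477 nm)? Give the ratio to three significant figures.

1.71

Airmass: sec 76.5° = 4.2837.
τ(717 nm) = 0.129 × (500/717)⁴ × 4.2837 = 0.129 × 0.2365 × 4.2837 = 0.1307.
τ(477 nm) = 0.129 × (500/477)⁴ × 4.2837 = 0.129 × 1.2073 × 4.2837 = 0.6671.
T(717)/T(477) = exp(τ_B − τ_A) = exp(0.5365) = 1.7099.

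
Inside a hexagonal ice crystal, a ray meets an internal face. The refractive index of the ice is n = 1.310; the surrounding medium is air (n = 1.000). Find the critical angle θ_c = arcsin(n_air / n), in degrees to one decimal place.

sin θ_c = n_air / n = 1.000 / 1.310 = 0.7634.
θ_c = arcsin(0.7634) = 49.76°.

49.8°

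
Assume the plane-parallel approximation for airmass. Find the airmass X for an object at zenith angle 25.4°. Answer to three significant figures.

1.11

X = sec z = 1/cos 25.4° = 1/0.9033 = 1.1070.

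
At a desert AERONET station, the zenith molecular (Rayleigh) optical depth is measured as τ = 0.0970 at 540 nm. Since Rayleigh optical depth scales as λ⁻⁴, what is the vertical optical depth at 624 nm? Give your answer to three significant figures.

τ(624 nm) = τ(540 nm) × (540/624)⁴ = 0.0970 × (0.8654)⁴ = 0.0970 × 0.5608 = 0.0544.

0.0544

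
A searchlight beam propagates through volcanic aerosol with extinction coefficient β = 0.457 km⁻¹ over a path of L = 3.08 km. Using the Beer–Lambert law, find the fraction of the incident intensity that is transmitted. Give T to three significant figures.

0.245

τ = β·L = 0.457 × 3.08 = 1.4076.
T = exp(−1.4076) = 0.2447.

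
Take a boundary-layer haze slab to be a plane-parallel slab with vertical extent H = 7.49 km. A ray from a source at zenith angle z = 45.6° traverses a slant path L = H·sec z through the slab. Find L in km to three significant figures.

10.7 km

sec z = 1/cos 45.6° = 1.4293.
L = 7.49 × 1.4293 = 10.705 km.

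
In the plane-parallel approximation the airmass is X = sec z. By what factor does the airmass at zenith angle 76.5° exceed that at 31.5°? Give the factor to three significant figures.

X(76.5°)/X(31.5°) = sec 76.5° / sec 31.5° = cos 31.5° / cos 76.5° = 0.8526/0.2334 = 3.6524.

3.65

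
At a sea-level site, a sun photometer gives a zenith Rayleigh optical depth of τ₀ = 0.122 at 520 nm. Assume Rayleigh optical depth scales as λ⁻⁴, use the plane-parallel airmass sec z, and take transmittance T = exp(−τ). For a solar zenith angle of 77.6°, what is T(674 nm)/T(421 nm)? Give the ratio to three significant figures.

Airmass: sec 77.6° = 4.6569.
τ(674 nm) = 0.122 × (520/674)⁴ × 4.6569 = 0.122 × 0.3543 × 4.6569 = 0.2013.
τ(421 nm) = 0.122 × (520/421)⁴ × 4.6569 = 0.122 × 2.3275 × 4.6569 = 1.3223.
T(674)/T(421) = exp(τ_B − τ_A) = exp(1.1210) = 3.0680.

3.07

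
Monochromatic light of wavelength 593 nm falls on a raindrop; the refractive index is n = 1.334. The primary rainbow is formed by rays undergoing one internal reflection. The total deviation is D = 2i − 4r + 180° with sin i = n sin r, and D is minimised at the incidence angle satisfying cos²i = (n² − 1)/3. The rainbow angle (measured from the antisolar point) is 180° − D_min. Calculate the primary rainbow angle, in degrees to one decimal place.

41.9°

cos²i = (1.77956 − 1)/3 = 0.25985; i = arccos(0.50976) = 59.352°.
sin r = sin 59.352°/1.334 = 0.64492; r = 40.159°.
D_min = 2·59.352° − 4·40.159° + 180° = 138.067°.
Rainbow angle = 180° − D_min = 41.933°.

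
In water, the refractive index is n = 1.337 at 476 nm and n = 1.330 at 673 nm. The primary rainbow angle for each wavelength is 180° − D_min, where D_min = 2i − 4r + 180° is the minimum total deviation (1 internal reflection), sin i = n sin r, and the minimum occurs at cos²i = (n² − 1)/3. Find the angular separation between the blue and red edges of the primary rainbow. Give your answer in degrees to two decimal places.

At 476 nm (n = 1.337): cos²i = 0.26252 → i = 59.178°, r = 39.964°, D_min = 138.500°, rainbow angle = 41.500°.
At 673 nm (n = 1.330): cos²i = 0.25630 → i = 59.585°, r = 40.422°, D_min = 137.484°, rainbow angle = 42.516°.
Angular width = |41.500° − 42.516°| = 1.016°.

1.02°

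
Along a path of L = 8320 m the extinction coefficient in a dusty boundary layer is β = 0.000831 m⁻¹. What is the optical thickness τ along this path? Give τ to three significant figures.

τ = β·L = 0.000831 × 8320 = 6.9139.

6.91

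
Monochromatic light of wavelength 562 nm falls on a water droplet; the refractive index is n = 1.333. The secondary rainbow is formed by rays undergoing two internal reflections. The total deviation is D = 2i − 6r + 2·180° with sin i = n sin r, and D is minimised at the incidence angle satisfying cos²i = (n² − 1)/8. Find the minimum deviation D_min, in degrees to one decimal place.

230.9°

cos²i = (1.77689 − 1)/8 = 0.09711; i = arccos(0.31163) = 71.843°.
sin r = sin 71.843°/1.333 = 0.71283; r = 45.466°.
D_min = 2·71.843° − 6·45.466° + 360° = 230.891°.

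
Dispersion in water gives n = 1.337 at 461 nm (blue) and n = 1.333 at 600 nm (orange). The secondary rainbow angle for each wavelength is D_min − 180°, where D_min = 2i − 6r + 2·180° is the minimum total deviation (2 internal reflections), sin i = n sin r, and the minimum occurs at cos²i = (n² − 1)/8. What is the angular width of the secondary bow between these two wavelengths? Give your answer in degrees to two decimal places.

1.04°

At 461 nm (n = 1.337): cos²i = 0.09845 → i = 71.714°, r = 45.249°, D_min = 231.934°, rainbow angle = 51.934°.
At 600 nm (n = 1.333): cos²i = 0.09711 → i = 71.843°, r = 45.466°, D_min = 230.891°, rainbow angle = 50.891°.
Angular width = |51.934° − 50.891°| = 1.043°.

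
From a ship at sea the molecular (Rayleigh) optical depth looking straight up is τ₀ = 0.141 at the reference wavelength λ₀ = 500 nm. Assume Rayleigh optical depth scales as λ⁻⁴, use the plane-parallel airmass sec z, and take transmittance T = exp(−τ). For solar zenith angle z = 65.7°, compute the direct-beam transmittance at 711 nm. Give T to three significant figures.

0.920

sec 65.7° = 2.4300.
τ = 0.141 × (500/711)⁴ × 2.4300 = 0.141 × 0.2446 × 2.4300 = 0.0838.
T = exp(−0.0838) = 0.9196.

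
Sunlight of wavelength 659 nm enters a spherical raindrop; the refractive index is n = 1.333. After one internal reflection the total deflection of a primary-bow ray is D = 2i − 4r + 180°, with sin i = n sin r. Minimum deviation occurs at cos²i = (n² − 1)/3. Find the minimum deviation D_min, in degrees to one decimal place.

137.9°

cos²i = (1.77689 − 1)/3 = 0.25896; i = arccos(0.50888) = 59.410°.
sin r = sin 59.410°/1.333 = 0.64579; r = 40.225°.
D_min = 2·59.410° − 4·40.225° + 180° = 137.922°.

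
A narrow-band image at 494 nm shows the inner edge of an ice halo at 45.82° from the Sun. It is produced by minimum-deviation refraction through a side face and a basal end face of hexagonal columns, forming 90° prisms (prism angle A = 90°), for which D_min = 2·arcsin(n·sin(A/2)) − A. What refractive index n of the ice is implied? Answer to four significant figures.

Rearranging: n = sin((D_min + A)/2) / sin(A/2).
(D_min + A)/2 = (45.82° + 90°)/2 = 67.910°.
n = sin 67.910° / sin 45° = 0.9266 / 0.7071 = 1.3104.

1.310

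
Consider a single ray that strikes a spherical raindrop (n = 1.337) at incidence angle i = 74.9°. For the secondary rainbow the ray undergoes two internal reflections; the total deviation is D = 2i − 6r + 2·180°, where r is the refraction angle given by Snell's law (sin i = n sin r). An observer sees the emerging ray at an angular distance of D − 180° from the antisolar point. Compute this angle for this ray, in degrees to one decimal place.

sin r = sin 74.9° / 1.337 = 0.9655/1.337 = 0.7221; r = 46.23°.
D = 2·74.9° − 6·46.23° + 2·180° = 149.80° − 277.38° + 360° = 232.42°.
Angle from antisolar point = D − 180° = 52.42°.

52.4°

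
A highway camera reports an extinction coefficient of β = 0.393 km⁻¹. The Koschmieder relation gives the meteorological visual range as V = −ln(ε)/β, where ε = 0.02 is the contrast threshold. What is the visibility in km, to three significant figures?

V = −ln(0.02) / 0.393 = 3.912 / 0.393 = 9.9543 km.

9.95 km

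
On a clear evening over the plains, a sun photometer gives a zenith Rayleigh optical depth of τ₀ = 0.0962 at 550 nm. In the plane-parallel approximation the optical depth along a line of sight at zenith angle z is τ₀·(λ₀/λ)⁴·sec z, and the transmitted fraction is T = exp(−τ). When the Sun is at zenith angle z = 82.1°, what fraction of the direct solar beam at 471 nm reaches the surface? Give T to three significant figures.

0.272

sec 82.1° = 7.2757.
τ = 0.0962 × (550/471)⁴ × 7.2757 = 0.0962 × 1.8594 × 7.2757 = 1.3014.
T = exp(−1.3014) = 0.2721.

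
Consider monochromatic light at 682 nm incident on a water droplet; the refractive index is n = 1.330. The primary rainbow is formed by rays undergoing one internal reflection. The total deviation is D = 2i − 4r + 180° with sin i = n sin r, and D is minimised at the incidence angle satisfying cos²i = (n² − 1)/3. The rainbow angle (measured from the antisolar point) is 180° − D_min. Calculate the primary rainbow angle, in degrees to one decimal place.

cos²i = (1.76890 − 1)/3 = 0.25630; i = arccos(0.50626) = 59.585°.
sin r = sin 59.585°/1.330 = 0.64841; r = 40.422°.
D_min = 2·59.585° − 4·40.422° + 180° = 137.484°.
Rainbow angle = 180° − D_min = 42.516°.

42.5°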